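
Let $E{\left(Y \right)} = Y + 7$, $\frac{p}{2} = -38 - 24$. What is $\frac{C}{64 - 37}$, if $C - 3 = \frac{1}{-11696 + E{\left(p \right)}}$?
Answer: $\frac{35438}{318951} \approx 0.11111$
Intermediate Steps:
$p = -124$ ($p = 2 \left(-38 - 24\right) = 2 \left(-62\right) = -124$)
$E{\left(Y \right)} = 7 + Y$
$C = \frac{35438}{11813}$ ($C = 3 + \frac{1}{-11696 + \left(7 - 124\right)} = 3 + \frac{1}{-11696 - 117} = 3 + \frac{1}{-11813} = 3 - \frac{1}{11813} = \frac{35438}{11813} \approx 2.9999$)
$\frac{C}{64 - 37} = \frac{1}{64 - 37} \cdot \frac{35438}{11813} = \frac{1}{27} \cdot \frac{35438}{11813} = \frac{35438}{318951}$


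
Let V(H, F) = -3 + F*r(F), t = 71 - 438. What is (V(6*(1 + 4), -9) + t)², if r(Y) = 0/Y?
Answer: 136900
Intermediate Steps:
r(Y) = 0
t = -367
V(H, F) = -3 (V(H, F) = -3 + F*0 = -3 + 0 = -3)
(V(6*(1 + 4), -9) + t)² = (-3 - 367)² = (-370)² = 136900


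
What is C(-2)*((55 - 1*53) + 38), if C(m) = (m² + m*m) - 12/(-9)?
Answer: 1120/3 ≈ 373.33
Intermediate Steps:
C(m) = 4/3 + 2*m² (C(m) = (m² + m²) - 12*(-⅑) = 2*m² + 4/3 = 4/3 + 2*m²)
C(-2)*((55 - 1*53) + 38) = (4/3 + 2*(-2)²)*((55 - 1*53) + 38) = (4/3 + 2*4)*((55 - 53) + 38) = (4/3 + 8)*(2 + 38) = (28/3)*40 = 1120/3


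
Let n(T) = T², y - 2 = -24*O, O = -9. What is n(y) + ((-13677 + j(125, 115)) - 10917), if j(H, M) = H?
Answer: 23055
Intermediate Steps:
y = 218 (y = 2 - 24*(-9) = 2 + 216 = 218)
n(y) + ((-13677 + j(125, 115)) - 10917) = 218² + ((-13677 + 125) - 10917) = 47524 + (-13552 - 10917) = 47524 - 24469 = 23055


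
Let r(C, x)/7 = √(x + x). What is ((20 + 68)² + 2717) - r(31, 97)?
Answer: 10461 - 7*√194 ≈ 10364.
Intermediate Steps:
r(C, x) = 7*√2*√x (r(C, x) = 7*√(x + x) = 7*√(2*x) = 7*(√2*√x) = 7*√2*√x)
((20 + 68)² + 2717) - r(31, 97) = ((20 + 68)² + 2717) - 7*√2*√97 = (88² + 2717) - 7*√194 = (7744 + 2717) - 7*√194 = 10461 - 7*√194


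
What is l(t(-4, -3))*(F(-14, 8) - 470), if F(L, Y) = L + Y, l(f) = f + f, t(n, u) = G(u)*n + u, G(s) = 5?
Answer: 21896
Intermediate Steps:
t(n, u) = u + 5*n (t(n, u) = 5*n + u = u + 5*n)
l(f) = 2*f
l(t(-4, -3))*(F(-14, 8) - 470) = (2*(-3 + 5*(-4)))*((-14 + 8) - 470) = (2*(-3 - 20))*(-6 - 470) = (2*(-23))*(-476) = -46*(-476) = 21896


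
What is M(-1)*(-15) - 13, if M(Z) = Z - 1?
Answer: 17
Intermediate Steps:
M(Z) = -1 + Z
M(-1)*(-15) - 13 = (-1 - 1)*(-15) - 13 = -2*(-15) - 13 = 30 - 13 = 17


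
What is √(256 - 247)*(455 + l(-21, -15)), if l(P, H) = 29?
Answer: 1452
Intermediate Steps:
√(256 - 247)*(455 + l(-21, -15)) = √(256 - 247)*(455 + 29) = √9*484 = 3*484 = 1452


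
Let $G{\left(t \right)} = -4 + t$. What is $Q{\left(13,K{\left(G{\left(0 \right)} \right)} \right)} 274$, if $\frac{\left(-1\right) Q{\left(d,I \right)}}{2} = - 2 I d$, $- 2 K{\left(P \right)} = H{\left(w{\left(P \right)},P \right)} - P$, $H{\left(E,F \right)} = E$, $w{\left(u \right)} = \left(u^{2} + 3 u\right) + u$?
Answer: $-28496$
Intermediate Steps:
$w{\left(u \right)} = u^{2} + 4 u$
$K{\left(P \right)} = \frac{P}{2} - \frac{P \left(4 + P\right)}{2}$ ($K{\left(P \right)} = - \frac{P \left(4 + P\right) - P}{2} = - \frac{- P + P \left(4 + P\right)}{2} = \frac{P}{2} - \frac{P \left(4 + P\right)}{2}$)
$Q{\left(d,I \right)} = 4 I d$ ($Q{\left(d,I \right)} = - 2 - 2 I d = - 2 \left(- 2 I d\right) = 4 I d$)
$Q{\left(13,K{\left(G{\left(0 \right)} \right)} \right)} 274 = 4 \frac{\left(-4 + 0\right) \left(-3 - \left(-4 + 0\right)\right)}{2} \cdot 13 \cdot 274 = 4 \cdot \frac{1}{2} \left(-4\right) \left(-3 - -4\right) 13 \cdot 274 = 4 \cdot \frac{1}{2} \left(-4\right) \left(-3 + 4\right) 13 \cdot 274 = 4 \cdot \frac{1}{2} \left(-4\right) 1 \cdot 13 \cdot 274 = 4 \left(-2\right) 13 \cdot 274 = \left(-104\right) 274 = -28496$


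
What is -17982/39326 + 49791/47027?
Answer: 556220676/924691901 ≈ 0.60152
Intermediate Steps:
-17982/39326 + 49791/47027 = -17982*1/39326 + 49791*(1/47027) = -8991/19663 + 49791/47027 = 556220676/924691901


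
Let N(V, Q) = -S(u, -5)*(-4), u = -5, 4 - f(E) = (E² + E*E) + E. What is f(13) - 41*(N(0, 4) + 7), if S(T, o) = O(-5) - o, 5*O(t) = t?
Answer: -1290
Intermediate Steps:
f(E) = 4 - E - 2*E² (f(E) = 4 - ((E² + E*E) + E) = 4 - ((E² + E²) + E) = 4 - (2*E² + E) = 4 - (E + 2*E²) = 4 + (-E - 2*E²) = 4 - E - 2*E²)
O(t) = t/5
S(T, o) = -1 - o (S(T, o) = (⅕)*(-5) - o = -1 - o)
N(V, Q) = 16 (N(V, Q) = -(-1 - 1*(-5))*(-4) = -(-1 + 5)*(-4) = -1*4*(-4) = -4*(-4) = 16)
f(13) - 41*(N(0, 4) + 7) = (4 - 1*13 - 2*13²) - 41*(16 + 7) = (4 - 13 - 2*169) - 41*23 = (4 - 13 - 338) - 943 = -347 - 943 = -1290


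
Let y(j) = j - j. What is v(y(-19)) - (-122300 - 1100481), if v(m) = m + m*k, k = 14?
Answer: 1222781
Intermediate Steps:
y(j) = 0
v(m) = 15*m (v(m) = m + m*14 = m + 14*m = 15*m)
v(y(-19)) - (-122300 - 1100481) = 15*0 - (-122300 - 1100481) = 0 - 1*(-1222781) = 0 + 1222781 = 1222781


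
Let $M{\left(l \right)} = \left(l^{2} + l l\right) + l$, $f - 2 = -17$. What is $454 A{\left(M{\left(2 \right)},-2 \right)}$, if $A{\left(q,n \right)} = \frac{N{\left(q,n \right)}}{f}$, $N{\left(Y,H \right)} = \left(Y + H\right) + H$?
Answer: $- \frac{908}{5} \approx -181.6$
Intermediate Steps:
$f = -15$ ($f = 2 - 17 = -15$)
$N{\left(Y,H \right)} = Y + 2 H$ ($N{\left(Y,H \right)} = \left(H + Y\right) + H = Y + 2 H$)
$M{\left(l \right)} = l + 2 l^{2}$ ($M{\left(l \right)} = \left(l^{2} + l^{2}\right) + l = 2 l^{2} + l = l + 2 l^{2}$)
$A{\left(q,n \right)} = - \frac{2 n}{15} - \frac{q}{15}$ ($A{\left(q,n \right)} = \frac{q + 2 n}{-15} = \left(q + 2 n\right) \left(- \frac{1}{15}\right) = - \frac{2 n}{15} - \frac{q}{15}$)
$454 A{\left(M{\left(2 \right)},-2 \right)} = 454 \left(\left(- \frac{2}{15}\right) \left(-2\right) - \frac{2 \left(1 + 2 \cdot 2\right)}{15}\right) = 454 \left(\frac{4}{15} - \frac{2 \left(1 + 4\right)}{15}\right) = 454 \left(\frac{4}{15} - \frac{2 \cdot 5}{15}\right) = 454 \left(\frac{4}{15} - \frac{2}{3}\right) = 454 \left(- \frac{2}{5}\right) = - \frac{908}{5}$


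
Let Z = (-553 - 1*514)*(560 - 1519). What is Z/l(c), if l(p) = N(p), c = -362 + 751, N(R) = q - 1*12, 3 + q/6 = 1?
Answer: -1023253/24 ≈ -42636.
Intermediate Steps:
q = -12 (q = -18 + 6*1 = -18 + 6 = -12)
N(R) = -24 (N(R) = -12 - 1*12 = -12 - 12 = -24)
c = 389
l(p) = -24
Z = 1023253 (Z = (-553 - 514)*(-959) = -1067*(-959) = 1023253)
Z/l(c) = 1023253/(-24) = 1023253*(-1/24) = -1023253/24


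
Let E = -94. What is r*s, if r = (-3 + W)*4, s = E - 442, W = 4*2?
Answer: -10720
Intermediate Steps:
W = 8
s = -536 (s = -94 - 442 = -536)
r = 20 (r = (-3 + 8)*4 = 5*4 = 20)
r*s = 20*(-536) = -10720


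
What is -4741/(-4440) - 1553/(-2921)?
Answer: 20743781/12969240 ≈ 1.5995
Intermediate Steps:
-4741/(-4440) - 1553/(-2921) = -4741*(-1/4440) - 1553*(-1/2921) = 4741/4440 + 1553/2921 = 20743781/12969240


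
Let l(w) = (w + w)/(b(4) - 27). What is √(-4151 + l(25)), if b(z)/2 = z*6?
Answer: I*√1829541/21 ≈ 64.41*I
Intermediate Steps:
b(z) = 12*z (b(z) = 2*(z*6) = 2*(6*z) = 12*z)
l(w) = 2*w/21 (l(w) = (w + w)/(12*4 - 27) = (2*w)/(48 - 27) = (2*w)/21 = (2*w)*(1/21) = 2*w/21)
√(-4151 + l(25)) = √(-4151 + (2/21)*25) = √(-4151 + 50/21) = √(-87121/21) = I*√1829541/21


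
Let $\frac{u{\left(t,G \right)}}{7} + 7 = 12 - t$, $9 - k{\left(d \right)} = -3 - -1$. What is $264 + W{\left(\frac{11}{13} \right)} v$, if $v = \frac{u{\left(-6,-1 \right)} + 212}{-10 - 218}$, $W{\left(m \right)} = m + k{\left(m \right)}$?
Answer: $\frac{368995}{1482} \approx 248.98$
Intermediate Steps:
$k{\left(d \right)} = 11$ ($k{\left(d \right)} = 9 - \left(-3 - -1\right) = 9 - \left(-3 + 1\right) = 9 - -2 = 9 + 2 = 11$)
$u{\left(t,G \right)} = 35 - 7 t$ ($u{\left(t,G \right)} = -49 + 7 \left(12 - t\right) = -49 - \left(-84 + 7 t\right) = 35 - 7 t$)
$W{\left(m \right)} = 11 + m$ ($W{\left(m \right)} = m + 11 = 11 + m$)
$v = - \frac{289}{228}$ ($v = \frac{\left(35 - -42\right) + 212}{-10 - 218} = \frac{\left(35 + 42\right) + 212}{-228} = \left(77 + 212\right) \left(- \frac{1}{228}\right) = 289 \left(- \frac{1}{228}\right) = - \frac{289}{228} \approx -1.2675$)
$264 + W{\left(\frac{11}{13} \right)} v = 264 + \left(11 + \frac{11}{13}\right) \left(- \frac{289}{228}\right) = 264 + \frac{154}{13} \left(- \frac{289}{228}\right) = 264 - \frac{22253}{1482} = \frac{368995}{1482}$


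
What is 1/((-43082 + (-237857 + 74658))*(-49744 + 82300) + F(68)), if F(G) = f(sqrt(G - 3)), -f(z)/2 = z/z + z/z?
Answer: -1/6715684240 ≈ -1.4891e-10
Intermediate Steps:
f(z) = -4 (f(z) = -2*(z/z + z/z) = -2*(1 + 1) = -2*2 = -4)
F(G) = -4
1/((-43082 + (-237857 + 74658))*(-49744 + 82300) + F(68)) = 1/((-43082 + (-237857 + 74658))*(-49744 + 82300) - 4) = 1/((-43082 - 163199)*32556 - 4) = 1/(-206281*32556 - 4) = 1/(-6715684236 - 4) = 1/(-6715684240) = -1/6715684240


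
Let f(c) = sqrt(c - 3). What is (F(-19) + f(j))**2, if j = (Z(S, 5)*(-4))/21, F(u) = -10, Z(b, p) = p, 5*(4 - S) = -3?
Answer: (210 - I*sqrt(1743))**2/441 ≈ 96.048 - 39.761*I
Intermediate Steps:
S = 23/5 (S = 4 - 1/5*(-3) = 4 + 3/5 = 23/5 ≈ 4.6000)
j = -20/21 (j = (5*(-4))/21 = -20*1/21 = -20/21 ≈ -0.95238)
f(c) = sqrt(-3 + c)
(F(-19) + f(j))**2 = (-10 + sqrt(-3 - 20/21))**2 = (-10 + sqrt(-83/21))**2 = (-10 + I*sqrt(1743)/21)**2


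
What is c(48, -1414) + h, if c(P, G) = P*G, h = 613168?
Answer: 545296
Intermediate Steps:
c(P, G) = G*P
c(48, -1414) + h = -1414*48 + 613168 = -67872 + 613168 = 545296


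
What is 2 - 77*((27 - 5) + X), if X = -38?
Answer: 1234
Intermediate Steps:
2 - 77*((27 - 5) + X) = 2 - 77*((27 - 5) - 38) = 2 - 77*(22 - 38) = 2 - 77*(-16) = 2 + 1232 = 1234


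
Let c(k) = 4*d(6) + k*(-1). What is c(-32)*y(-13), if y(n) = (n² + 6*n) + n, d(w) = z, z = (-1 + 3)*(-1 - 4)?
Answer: -624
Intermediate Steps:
z = -10 (z = 2*(-5) = -10)
d(w) = -10
c(k) = -40 - k (c(k) = 4*(-10) + k*(-1) = -40 - k)
y(n) = n² + 7*n
c(-32)*y(-13) = (-40 - 1*(-32))*(-13*(7 - 13)) = (-40 + 32)*(-13*(-6)) = -8*78 = -624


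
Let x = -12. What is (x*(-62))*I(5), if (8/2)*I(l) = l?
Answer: 930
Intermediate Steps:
I(l) = l/4
(x*(-62))*I(5) = (-12*(-62))*((¼)*5) = 744*(5/4) = 930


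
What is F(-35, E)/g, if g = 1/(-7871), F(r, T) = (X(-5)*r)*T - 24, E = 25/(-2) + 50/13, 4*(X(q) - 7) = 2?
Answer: -919938867/52 ≈ -1.7691e+7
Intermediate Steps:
X(q) = 15/2 (X(q) = 7 + (1/4)*2 = 7 + 1/2 = 15/2)
E = -225/26 (E = 25*(-1/2) + 50*(1/13) = -25/2 + 50/13 = -225/26 ≈ -8.6538)
F(r, T) = -24 + 15*T*r/2 (F(r, T) = (15*r/2)*T - 24 = 15*T*r/2 - 24 = -24 + 15*T*r/2)
g = -1/7871 ≈ -0.00012705
F(-35, E)/g = (-24 + (15/2)*(-225/26)*(-35))/(-1/7871) = (-24 + 118125/52)*(-7871) = (116877/52)*(-7871) = -919938867/52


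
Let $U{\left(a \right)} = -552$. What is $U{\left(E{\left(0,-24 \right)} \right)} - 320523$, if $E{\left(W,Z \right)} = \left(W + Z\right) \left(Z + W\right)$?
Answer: $-321075$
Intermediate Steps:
$E{\left(W,Z \right)} = \left(W + Z\right)^{2}$ ($E{\left(W,Z \right)} = \left(W + Z\right) \left(W + Z\right) = \left(W + Z\right)^{2}$)
$U{\left(E{\left(0,-24 \right)} \right)} - 320523 = -552 - 320523 = -321075$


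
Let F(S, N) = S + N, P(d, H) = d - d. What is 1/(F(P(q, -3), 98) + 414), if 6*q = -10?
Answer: 1/512 ≈ 0.0019531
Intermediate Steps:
q = -5/3 (q = (⅙)*(-10) = -5/3 ≈ -1.6667)
P(d, H) = 0
F(S, N) = N + S
1/(F(P(q, -3), 98) + 414) = 1/((98 + 0) + 414) = 1/(98 + 414) = 1/512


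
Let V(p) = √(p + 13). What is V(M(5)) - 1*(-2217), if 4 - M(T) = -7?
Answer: 2217 + 2*√6 ≈ 2221.9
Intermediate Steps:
M(T) = 11 (M(T) = 4 - 1*(-7) = 4 + 7 = 11)
V(p) = √(13 + p)
V(M(5)) - 1*(-2217) = √(13 + 11) - 1*(-2217) = √24 + 2217 = 2*√6 + 2217 = 2217 + 2*√6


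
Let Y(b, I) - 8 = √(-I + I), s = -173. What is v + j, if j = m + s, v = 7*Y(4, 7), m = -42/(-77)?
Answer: -1281/11 ≈ -116.45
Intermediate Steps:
m = 6/11 (m = -42*(-1/77) = 6/11 ≈ 0.54545)
Y(b, I) = 8 (Y(b, I) = 8 + √(-I + I) = 8 + √0 = 8 + 0 = 8)
v = 56 (v = 7*8 = 56)
j = -1897/11 (j = 6/11 - 173 = -1897/11 ≈ -172.45)
v + j = 56 - 1897/11 = -1281/11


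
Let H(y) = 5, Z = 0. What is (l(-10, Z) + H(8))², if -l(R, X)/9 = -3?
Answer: 1024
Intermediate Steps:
l(R, X) = 27 (l(R, X) = -9*(-3) = 27)
(l(-10, Z) + H(8))² = (27 + 5)² = 32² = 1024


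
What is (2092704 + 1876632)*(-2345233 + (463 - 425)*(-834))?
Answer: -9434813971800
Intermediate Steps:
(2092704 + 1876632)*(-2345233 + (463 - 425)*(-834)) = 3969336*(-2345233 + 38*(-834)) = 3969336*(-2345233 - 31692) = 3969336*(-2376925) = -9434813971800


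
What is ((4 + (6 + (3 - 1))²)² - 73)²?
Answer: 20711601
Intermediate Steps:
((4 + (6 + (3 - 1))²)² - 73)² = ((4 + (6 + 2)²)² - 73)² = ((4 + 8²)² - 73)² = ((4 + 64)² - 73)² = (68² - 73)² = (4624 - 73)² = 4551² = 20711601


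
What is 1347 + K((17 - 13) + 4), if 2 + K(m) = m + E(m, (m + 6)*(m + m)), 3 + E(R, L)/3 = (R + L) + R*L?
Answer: 7416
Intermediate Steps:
E(R, L) = -9 + 3*L + 3*R + 3*L*R (E(R, L) = -9 + 3*((R + L) + R*L) = -9 + 3*((L + R) + L*R) = -9 + 3*(L + R + L*R) = -9 + (3*L + 3*R + 3*L*R) = -9 + 3*L + 3*R + 3*L*R)
K(m) = -11 + 4*m + 6*m*(6 + m) + 6*m²*(6 + m) (K(m) = -2 + (m + (-9 + 3*((m + 6)*(m + m)) + 3*m + 3*((m + 6)*(m + m))*m)) = -2 + (m + (-9 + 3*((6 + m)*(2*m)) + 3*m + 3*((6 + m)*(2*m))*m)) = -2 + (m + (-9 + 3*(2*m*(6 + m)) + 3*m + 3*(2*m*(6 + m))*m)) = -2 + (m + (-9 + 6*m*(6 + m) + 3*m + 6*m²*(6 + m))) = -2 + (m + (-9 + 3*m + 6*m*(6 + m) + 6*m²*(6 + m))) = -2 + (-9 + 4*m + 6*m*(6 + m) + 6*m²*(6 + m)) = -11 + 4*m + 6*m*(6 + m) + 6*m²*(6 + m))
1347 + K((17 - 13) + 4) = 1347 + (-11 + 6*((17 - 13) + 4)³ + 40*((17 - 13) + 4) + 42*((17 - 13) + 4)²) = 1347 + (-11 + 6*(4 + 4)³ + 40*(4 + 4) + 42*(4 + 4)²) = 1347 + (-11 + 6*8³ + 40*8 + 42*8²) = 1347 + (-11 + 6*512 + 320 + 42*64) = 1347 + (-11 + 3072 + 320 + 2688) = 1347 + 6069 = 7416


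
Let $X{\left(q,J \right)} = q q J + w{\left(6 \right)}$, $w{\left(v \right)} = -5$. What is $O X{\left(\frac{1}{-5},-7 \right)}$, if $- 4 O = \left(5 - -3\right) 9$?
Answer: $\frac{2376}{25} \approx 95.04$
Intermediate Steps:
$X{\left(q,J \right)} = -5 + J q^{2}$ ($X{\left(q,J \right)} = q q J - 5 = q^{2} J - 5 = J q^{2} - 5 = -5 + J q^{2}$)
$O = -18$ ($O = - \frac{\left(5 - -3\right) 9}{4} = - \frac{\left(5 + 3\right) 9}{4} = - \frac{8 \cdot 9}{4} = \left(- \frac{1}{4}\right) 72 = -18$)
$O X{\left(\frac{1}{-5},-7 \right)} = - 18 \left(-5 - 7 \left(\frac{1}{-5}\right)^{2}\right) = - 18 \left(-5 - 7 \left(- \frac{1}{5}\right)^{2}\right) = - 18 \left(-5 - \frac{7}{25}\right) = \left(-18\right) \left(- \frac{132}{25}\right) = \frac{2376}{25}$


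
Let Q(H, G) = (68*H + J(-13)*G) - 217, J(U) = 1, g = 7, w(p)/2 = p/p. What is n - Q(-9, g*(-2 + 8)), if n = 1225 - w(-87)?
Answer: 2010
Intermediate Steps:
w(p) = 2 (w(p) = 2*(p/p) = 2*1 = 2)
Q(H, G) = -217 + G + 68*H (Q(H, G) = (68*H + 1*G) - 217 = (68*H + G) - 217 = (G + 68*H) - 217 = -217 + G + 68*H)
n = 1223 (n = 1225 - 1*2 = 1225 - 2 = 1223)
n - Q(-9, g*(-2 + 8)) = 1223 - (-217 + 7*(-2 + 8) + 68*(-9)) = 1223 - (-217 + 7*6 - 612) = 1223 - (-217 + 42 - 612) = 1223 - 1*(-787) = 1223 + 787 = 2010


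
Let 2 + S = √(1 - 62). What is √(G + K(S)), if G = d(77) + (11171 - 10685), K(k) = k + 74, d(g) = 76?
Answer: √(634 + I*√61) ≈ 25.18 + 0.1551*I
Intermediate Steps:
S = -2 + I*√61 (S = -2 + √(1 - 62) = -2 + √(-61) = -2 + I*√61 ≈ -2.0 + 7.8102*I)
K(k) = 74 + k
G = 562 (G = 76 + (11171 - 10685) = 76 + 486 = 562)
√(G + K(S)) = √(562 + (74 + (-2 + I*√61))) = √(562 + (72 + I*√61)) = √(634 + I*√61)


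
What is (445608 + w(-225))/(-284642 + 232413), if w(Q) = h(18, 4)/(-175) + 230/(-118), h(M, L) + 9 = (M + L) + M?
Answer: -4600880646/539264425 ≈ -8.5318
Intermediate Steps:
h(M, L) = -9 + L + 2*M (h(M, L) = -9 + ((M + L) + M) = -9 + ((L + M) + M) = -9 + (L + 2*M) = -9 + L + 2*M)
w(Q) = -21954/10325 (w(Q) = (-9 + 4 + 2*18)/(-175) + 230/(-118) = (-9 + 4 + 36)*(-1/175) + 230*(-1/118) = 31*(-1/175) - 115/59 = -31/175 - 115/59 = -21954/10325)
(445608 + w(-225))/(-284642 + 232413) = (445608 - 21954/10325)/(-284642 + 232413) = (4600880646/10325)/(-52229) = (4600880646/10325)*(-1/52229) = -4600880646/539264425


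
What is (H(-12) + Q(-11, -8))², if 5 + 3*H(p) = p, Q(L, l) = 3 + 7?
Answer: 169/9 ≈ 18.778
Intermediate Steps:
Q(L, l) = 10
H(p) = -5/3 + p/3
(H(-12) + Q(-11, -8))² = ((-5/3 + (⅓)*(-12)) + 10)² = ((-5/3 - 4) + 10)² = (-17/3 + 10)² = (13/3)² = 169/9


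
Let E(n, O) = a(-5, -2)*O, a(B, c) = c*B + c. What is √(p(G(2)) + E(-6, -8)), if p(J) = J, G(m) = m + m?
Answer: 2*I*√15 ≈ 7.746*I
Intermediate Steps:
G(m) = 2*m
a(B, c) = c + B*c (a(B, c) = B*c + c = c + B*c)
E(n, O) = 8*O (E(n, O) = (-2*(1 - 5))*O = (-2*(-4))*O = 8*O)
√(p(G(2)) + E(-6, -8)) = √(2*2 + 8*(-8)) = √(4 - 64) = √(-60) = 2*I*√15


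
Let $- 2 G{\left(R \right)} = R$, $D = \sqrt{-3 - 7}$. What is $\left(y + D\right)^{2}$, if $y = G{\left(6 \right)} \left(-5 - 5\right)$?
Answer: $\left(30 + i \sqrt{10}\right)^{2} \approx 890.0 + 189.74 i$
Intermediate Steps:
$D = i \sqrt{10}$ ($D = \sqrt{-10} = i \sqrt{10} \approx 3.1623 i$)
$G{\left(R \right)} = - \frac{R}{2}$
$y = 30$ ($y = \left(- \frac{1}{2}\right) 6 \left(-5 - 5\right) = \left(-3\right) \left(-10\right) = 30$)
$\left(y + D\right)^{2} = \left(30 + i \sqrt{10}\right)^{2}$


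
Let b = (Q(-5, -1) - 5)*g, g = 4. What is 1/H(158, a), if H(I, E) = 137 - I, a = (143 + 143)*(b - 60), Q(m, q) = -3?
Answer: -1/21 ≈ -0.047619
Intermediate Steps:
b = -32 (b = (-3 - 5)*4 = -8*4 = -32)
a = -26312 (a = (143 + 143)*(-32 - 60) = 286*(-92) = -26312)
1/H(158, a) = 1/(137 - 1*158) = 1/(137 - 158) = 1/(-21) = -1/21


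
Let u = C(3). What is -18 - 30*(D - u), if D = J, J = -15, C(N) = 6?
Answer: 612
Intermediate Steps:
D = -15
u = 6
-18 - 30*(D - u) = -18 - 30*(-15 - 1*6) = -18 - 30*(-15 - 6) = -18 - 30*(-21) = -18 + 630 = 612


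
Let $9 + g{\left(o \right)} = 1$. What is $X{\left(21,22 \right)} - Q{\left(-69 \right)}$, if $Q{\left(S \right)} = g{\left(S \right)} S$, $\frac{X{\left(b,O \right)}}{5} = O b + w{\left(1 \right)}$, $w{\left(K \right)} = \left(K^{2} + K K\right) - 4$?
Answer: $1748$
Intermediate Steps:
$w{\left(K \right)} = -4 + 2 K^{2}$ ($w{\left(K \right)} = \left(K^{2} + K^{2}\right) - 4 = 2 K^{2} - 4 = -4 + 2 K^{2}$)
$g{\left(o \right)} = -8$ ($g{\left(o \right)} = -9 + 1 = -8$)
$X{\left(b,O \right)} = -10 + 5 O b$ ($X{\left(b,O \right)} = 5 \left(O b - \left(4 - 2 \cdot 1^{2}\right)\right) = 5 \left(O b + \left(-4 + 2 \cdot 1\right)\right) = 5 \left(O b + \left(-4 + 2\right)\right) = 5 \left(O b - 2\right) = 5 \left(-2 + O b\right) = -10 + 5 O b$)
$Q{\left(S \right)} = - 8 S$
$X{\left(21,22 \right)} - Q{\left(-69 \right)} = \left(-10 + 5 \cdot 22 \cdot 21\right) - \left(-8\right) \left(-69\right) = \left(-10 + 2310\right) - 552 = 2300 - 552 = 1748$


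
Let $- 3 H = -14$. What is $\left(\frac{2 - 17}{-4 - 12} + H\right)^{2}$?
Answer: $\frac{72361}{2304} \approx 31.407$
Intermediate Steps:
$H = \frac{14}{3}$ ($H = \left(- \frac{1}{3}\right) \left(-14\right) = \frac{14}{3} \approx 4.6667$)
$\left(\frac{2 - 17}{-4 - 12} + H\right)^{2} = \left(\frac{2 - 17}{-4 - 12} + \frac{14}{3}\right)^{2} = \left(- \frac{15}{-16} + \frac{14}{3}\right)^{2} = \left(\left(-15\right) \left(- \frac{1}{16}\right) + \frac{14}{3}\right)^{2} = \left(\frac{15}{16} + \frac{14}{3}\right)^{2} = \left(\frac{269}{48}\right)^{2} = \frac{72361}{2304}$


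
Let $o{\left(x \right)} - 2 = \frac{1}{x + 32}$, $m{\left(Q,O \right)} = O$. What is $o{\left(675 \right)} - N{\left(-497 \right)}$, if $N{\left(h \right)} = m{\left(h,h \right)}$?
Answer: $\frac{352794}{707} \approx 499.0$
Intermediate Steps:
$o{\left(x \right)} = 2 + \frac{1}{32 + x}$ ($o{\left(x \right)} = 2 + \frac{1}{x + 32} = 2 + \frac{1}{32 + x}$)
$N{\left(h \right)} = h$
$o{\left(675 \right)} - N{\left(-497 \right)} = \frac{65 + 2 \cdot 675}{32 + 675} - -497 = \frac{65 + 1350}{707} + 497 = \frac{1}{707} \cdot 1415 + 497 = \frac{1415}{707} + 497 = \frac{352794}{707}$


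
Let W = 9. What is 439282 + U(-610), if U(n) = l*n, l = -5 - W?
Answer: 447822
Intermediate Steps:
l = -14 (l = -5 - 1*9 = -5 - 9 = -14)
U(n) = -14*n
439282 + U(-610) = 439282 - 14*(-610) = 439282 + 8540 = 447822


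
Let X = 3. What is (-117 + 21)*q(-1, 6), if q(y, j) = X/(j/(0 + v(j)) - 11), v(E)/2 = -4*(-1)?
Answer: 1152/41 ≈ 28.098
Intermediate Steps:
v(E) = 8 (v(E) = 2*(-4*(-1)) = 2*4 = 8)
q(y, j) = 3/(-11 + j/8) (q(y, j) = 3/(j/(0 + 8) - 11) = 3/(j/8 - 11) = 3/(-11 + j/8))
(-117 + 21)*q(-1, 6) = (-117 + 21)*(24/(-88 + 6)) = -2304/(-82) = -2304*(-1)/82 = -96*(-12/41) = 1152/41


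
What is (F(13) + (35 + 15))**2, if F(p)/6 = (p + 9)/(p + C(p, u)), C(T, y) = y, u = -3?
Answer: 99856/25 ≈ 3994.2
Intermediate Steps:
F(p) = 6*(9 + p)/(-3 + p) (F(p) = 6*((p + 9)/(p - 3)) = 6*((9 + p)/(-3 + p)) = 6*(9 + p)/(-3 + p))
(F(13) + (35 + 15))**2 = (6*(9 + 13)/(-3 + 13) + (35 + 15))**2 = (6*22/10 + 50)**2 = (6*(1/10)*22 + 50)**2 = (66/5 + 50)**2 = (316/5)**2 = 99856/25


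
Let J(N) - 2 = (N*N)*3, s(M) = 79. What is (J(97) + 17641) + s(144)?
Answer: 45949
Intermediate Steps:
J(N) = 2 + 3*N**2 (J(N) = 2 + (N*N)*3 = 2 + N**2*3 = 2 + 3*N**2)
(J(97) + 17641) + s(144) = ((2 + 3*97**2) + 17641) + 79 = ((2 + 3*9409) + 17641) + 79 = ((2 + 28227) + 17641) + 79 = (28229 + 17641) + 79 = 45870 + 79 = 45949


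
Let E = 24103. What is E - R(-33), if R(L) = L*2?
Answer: 24169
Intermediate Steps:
R(L) = 2*L
E - R(-33) = 24103 - 2*(-33) = 24103 - 1*(-66) = 24103 + 66 = 24169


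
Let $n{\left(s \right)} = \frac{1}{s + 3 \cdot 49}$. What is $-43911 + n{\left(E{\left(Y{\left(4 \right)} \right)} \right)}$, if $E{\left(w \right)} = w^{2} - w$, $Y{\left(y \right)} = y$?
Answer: $- \frac{6981848}{159} \approx -43911.0$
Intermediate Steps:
$n{\left(s \right)} = \frac{1}{147 + s}$ ($n{\left(s \right)} = \frac{1}{s + 147} = \frac{1}{147 + s}$)
$-43911 + n{\left(E{\left(Y{\left(4 \right)} \right)} \right)} = -43911 + \frac{1}{147 + 4 \left(-1 + 4\right)} = -43911 + \frac{1}{147 + 4 \cdot 3} = -43911 + \frac{1}{147 + 12} = -43911 + \frac{1}{159} = - \frac{6981848}{159}$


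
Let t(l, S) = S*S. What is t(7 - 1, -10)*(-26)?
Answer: -2600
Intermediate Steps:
t(l, S) = S²
t(7 - 1, -10)*(-26) = (-10)²*(-26) = 100*(-26) = -2600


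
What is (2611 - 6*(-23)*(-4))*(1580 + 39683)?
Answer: 84960517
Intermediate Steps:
(2611 - 6*(-23)*(-4))*(1580 + 39683) = (2611 + 138*(-4))*41263 = (2611 - 552)*41263 = 2059*41263 = 84960517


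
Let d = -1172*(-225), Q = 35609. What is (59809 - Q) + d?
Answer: 287900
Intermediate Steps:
d = 263700
(59809 - Q) + d = (59809 - 1*35609) + 263700 = (59809 - 35609) + 263700 = 24200 + 263700 = 287900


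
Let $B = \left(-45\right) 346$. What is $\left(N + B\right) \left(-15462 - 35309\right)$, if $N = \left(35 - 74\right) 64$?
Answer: $917228886$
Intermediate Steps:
$N = -2496$ ($N = \left(-39\right) 64 = -2496$)
$B = -15570$
$\left(N + B\right) \left(-15462 - 35309\right) = \left(-2496 - 15570\right) \left(-15462 - 35309\right) = \left(-18066\right) \left(-50771\right) = 917228886$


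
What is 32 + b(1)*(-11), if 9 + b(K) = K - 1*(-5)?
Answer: 65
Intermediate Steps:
b(K) = -4 + K (b(K) = -9 + (K - 1*(-5)) = -9 + (K + 5) = -9 + (5 + K) = -4 + K)
32 + b(1)*(-11) = 32 + (-4 + 1)*(-11) = 32 - 3*(-11) = 32 + 33 = 65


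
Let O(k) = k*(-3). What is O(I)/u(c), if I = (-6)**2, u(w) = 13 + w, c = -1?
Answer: -9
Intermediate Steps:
I = 36
O(k) = -3*k
O(I)/u(c) = (-3*36)/(13 - 1) = -108/12 = -108*1/12 = -9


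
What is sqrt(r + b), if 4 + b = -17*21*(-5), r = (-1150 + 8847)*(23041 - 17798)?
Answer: 12*sqrt(280258) ≈ 6352.7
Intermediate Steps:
r = 40355371 (r = 7697*5243 = 40355371)
b = 1781 (b = -4 - 17*21*(-5) = -4 - 357*(-5) = -4 + 1785 = 1781)
sqrt(r + b) = sqrt(40355371 + 1781) = sqrt(40357152) = 12*sqrt(280258)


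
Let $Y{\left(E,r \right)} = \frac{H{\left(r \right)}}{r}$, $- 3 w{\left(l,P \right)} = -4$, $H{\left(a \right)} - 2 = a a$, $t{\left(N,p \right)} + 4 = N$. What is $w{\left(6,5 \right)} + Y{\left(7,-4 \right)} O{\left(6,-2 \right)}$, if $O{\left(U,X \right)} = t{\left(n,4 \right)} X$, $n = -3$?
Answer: $- \frac{185}{3} \approx -61.667$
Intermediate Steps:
$t{\left(N,p \right)} = -4 + N$
$H{\left(a \right)} = 2 + a^{2}$ ($H{\left(a \right)} = 2 + a a = 2 + a^{2}$)
$w{\left(l,P \right)} = \frac{4}{3}$ ($w{\left(l,P \right)} = \left(- \frac{1}{3}\right) \left(-4\right) = \frac{4}{3}$)
$Y{\left(E,r \right)} = \frac{2 + r^{2}}{r}$
$O{\left(U,X \right)} = - 7 X$ ($O{\left(U,X \right)} = \left(-4 - 3\right) X = - 7 X$)
$w{\left(6,5 \right)} + Y{\left(7,-4 \right)} O{\left(6,-2 \right)} = \frac{4}{3} + \left(-4 + \frac{2}{-4}\right) \left(\left(-7\right) \left(-2\right)\right) = \frac{4}{3} + \left(-4 + 2 \left(- \frac{1}{4}\right)\right) 14 = \frac{4}{3} + \left(-4 - \frac{1}{2}\right) 14 = \frac{4}{3} - 63 = - \frac{185}{3}$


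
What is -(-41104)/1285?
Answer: 41104/1285 ≈ 31.988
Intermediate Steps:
-(-41104)/1285 = -28*(-1468/1285) = 41104/1285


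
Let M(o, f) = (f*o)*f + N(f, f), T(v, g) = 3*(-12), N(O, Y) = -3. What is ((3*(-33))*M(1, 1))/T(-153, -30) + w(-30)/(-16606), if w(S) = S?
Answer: -91303/16606 ≈ -5.4982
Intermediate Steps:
T(v, g) = -36
M(o, f) = -3 + o*f² (M(o, f) = (f*o)*f - 3 = o*f² - 3 = -3 + o*f²)
((3*(-33))*M(1, 1))/T(-153, -30) + w(-30)/(-16606) = ((3*(-33))*(-3 + 1*1²))/(-36) - 30/(-16606) = -99*(-3 + 1*1)*(-1/36) - 30*(-1/16606) = -99*(-3 + 1)*(-1/36) + 15/8303 = -99*(-2)*(-1/36) + 15/8303 = 198*(-1/36) + 15/8303 = -11/2 + 15/8303 = -91303/16606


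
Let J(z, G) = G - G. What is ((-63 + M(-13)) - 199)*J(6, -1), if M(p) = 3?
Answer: 0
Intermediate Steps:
J(z, G) = 0
((-63 + M(-13)) - 199)*J(6, -1) = ((-63 + 3) - 199)*0 = (-60 - 199)*0 = -259*0 = 0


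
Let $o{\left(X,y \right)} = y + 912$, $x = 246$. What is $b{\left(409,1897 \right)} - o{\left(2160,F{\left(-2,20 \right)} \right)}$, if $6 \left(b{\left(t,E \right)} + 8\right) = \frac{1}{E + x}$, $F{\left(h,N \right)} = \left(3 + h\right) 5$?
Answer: $- \frac{11893649}{12858} \approx -925.0$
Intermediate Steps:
$F{\left(h,N \right)} = 15 + 5 h$
$b{\left(t,E \right)} = -8 + \frac{1}{6 \left(246 + E\right)}$ ($b{\left(t,E \right)} = -8 + \frac{1}{6 \left(E + 246\right)} = -8 + \frac{1}{6 \left(246 + E\right)}$)
$o{\left(X,y \right)} = 912 + y$
$b{\left(409,1897 \right)} - o{\left(2160,F{\left(-2,20 \right)} \right)} = \frac{-11807 - 91056}{6 \left(246 + 1897\right)} - \left(912 + \left(15 + 5 \left(-2\right)\right)\right) = \frac{-11807 - 91056}{6 \cdot 2143} - \left(912 + \left(15 - 10\right)\right) = \frac{1}{6} \cdot \frac{1}{2143} \left(-102863\right) - \left(912 + 5\right) = - \frac{102863}{12858} - 917 = - \frac{11893649}{12858}$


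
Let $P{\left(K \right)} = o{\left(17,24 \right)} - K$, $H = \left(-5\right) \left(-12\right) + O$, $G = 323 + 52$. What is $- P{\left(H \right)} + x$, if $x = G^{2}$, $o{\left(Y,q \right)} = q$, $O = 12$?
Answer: $140673$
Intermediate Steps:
$G = 375$
$x = 140625$ ($x = 375^{2} = 140625$)
$H = 72$ ($H = \left(-5\right) \left(-12\right) + 12 = 60 + 12 = 72$)
$P{\left(K \right)} = 24 - K$
$- P{\left(H \right)} + x = - (24 - 72) + 140625 = \left(-1\right) \left(-48\right) + 140625 = 48 + 140625 = 140673$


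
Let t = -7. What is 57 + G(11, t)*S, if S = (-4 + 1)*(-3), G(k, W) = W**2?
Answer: 498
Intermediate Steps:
S = 9 (S = -3*(-3) = 9)
57 + G(11, t)*S = 57 + (-7)**2*9 = 57 + 49*9 = 57 + 441 = 498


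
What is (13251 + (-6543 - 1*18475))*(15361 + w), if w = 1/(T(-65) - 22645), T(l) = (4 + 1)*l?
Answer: -4151893802623/22970 ≈ -1.8075e+8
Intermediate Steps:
T(l) = 5*l
w = -1/22970 (w = 1/(5*(-65) - 22645) = 1/(-325 - 22645) = 1/(-22970) = -1/22970 ≈ -4.3535e-5)
(13251 + (-6543 - 1*18475))*(15361 + w) = (13251 + (-6543 - 1*18475))*(15361 - 1/22970) = (13251 + (-6543 - 18475))*(352842169/22970) = (13251 - 25018)*(352842169/22970) = -11767*352842169/22970 = -4151893802623/22970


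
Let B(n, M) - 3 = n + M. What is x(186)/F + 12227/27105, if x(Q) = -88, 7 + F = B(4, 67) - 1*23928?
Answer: 294133687/646752405 ≈ 0.45479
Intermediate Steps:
B(n, M) = 3 + M + n (B(n, M) = 3 + (n + M) = 3 + (M + n) = 3 + M + n)
F = -23861 (F = -7 + ((3 + 67 + 4) - 1*23928) = -7 + (74 - 23928) = -7 - 23854 = -23861)
x(186)/F + 12227/27105 = -88/(-23861) + 12227/27105 = -88*(-1/23861) + 12227*(1/27105) = 88/23861 + 12227/27105 = 294133687/646752405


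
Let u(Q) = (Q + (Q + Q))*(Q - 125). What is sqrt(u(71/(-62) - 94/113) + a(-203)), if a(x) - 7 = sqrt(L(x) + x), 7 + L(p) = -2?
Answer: sqrt(37309178605 + 98168072*I*sqrt(53))/7006 ≈ 27.571 + 0.26405*I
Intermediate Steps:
L(p) = -9 (L(p) = -7 - 2 = -9)
a(x) = 7 + sqrt(-9 + x)
u(Q) = 3*Q*(-125 + Q) (u(Q) = (Q + 2*Q)*(-125 + Q) = (3*Q)*(-125 + Q) = 3*Q*(-125 + Q))
sqrt(u(71/(-62) - 94/113) + a(-203)) = sqrt(3*(71/(-62) - 94/113)*(-125 + (71/(-62) - 94/113)) + (7 + sqrt(-9 - 203))) = sqrt(3*(71*(-1/62) - 94*1/113)*(-125 + (71*(-1/62) - 94*1/113)) + (7 + sqrt(-212))) = sqrt(3*(-71/62 - 94/113)*(-125 + (-71/62 - 94/113)) + (7 + 2*I*sqrt(53))) = sqrt(3*(-13851/7006)*(-125 - 13851/7006) + (7 + 2*I*sqrt(53))) = sqrt(3*(-13851/7006)*(-889601/7006) + (7 + 2*I*sqrt(53))) = sqrt(36965590353/49084036 + (7 + 2*I*sqrt(53))) = sqrt(37309178605/49084036 + 2*I*sqrt(53))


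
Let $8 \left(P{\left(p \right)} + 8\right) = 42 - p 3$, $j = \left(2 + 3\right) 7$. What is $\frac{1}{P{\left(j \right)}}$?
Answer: $- \frac{8}{127} \approx -0.062992$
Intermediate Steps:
$j = 35$ ($j = 5 \cdot 7 = 35$)
$P{\left(p \right)} = - \frac{11}{4} - \frac{3 p}{8}$ ($P{\left(p \right)} = -8 + \frac{42 - p 3}{8} = -8 + \frac{42 - 3 p}{8} = -8 - \left(- \frac{21}{4} + \frac{3 p}{8}\right) = - \frac{11}{4} - \frac{3 p}{8}$)
$\frac{1}{P{\left(j \right)}} = \frac{1}{- \frac{11}{4} - \frac{105}{8}} = \frac{1}{- \frac{127}{8}} = - \frac{8}{127}$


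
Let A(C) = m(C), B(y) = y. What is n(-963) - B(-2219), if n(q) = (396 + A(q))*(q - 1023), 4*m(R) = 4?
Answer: -786223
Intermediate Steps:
m(R) = 1 (m(R) = (¼)*4 = 1)
A(C) = 1
n(q) = -406131 + 397*q (n(q) = (396 + 1)*(q - 1023) = 397*(-1023 + q) = -406131 + 397*q)
n(-963) - B(-2219) = (-406131 + 397*(-963)) - 1*(-2219) = (-406131 - 382311) + 2219 = -788442 + 2219 = -786223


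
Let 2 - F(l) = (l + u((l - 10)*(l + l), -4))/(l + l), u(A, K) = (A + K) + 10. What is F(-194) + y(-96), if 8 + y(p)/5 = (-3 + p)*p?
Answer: 4625495/97 ≈ 47686.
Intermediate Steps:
u(A, K) = 10 + A + K
y(p) = -40 + 5*p*(-3 + p) (y(p) = -40 + 5*((-3 + p)*p) = -40 + 5*(p*(-3 + p)) = -40 + 5*p*(-3 + p))
F(l) = 2 - (6 + l + 2*l*(-10 + l))/(2*l) (F(l) = 2 - (l + (10 + (l - 10)*(l + l) - 4))/(l + l) = 2 - (l + (10 + (-10 + l)*(2*l) - 4))/(2*l) = 2 - (l + (10 + 2*l*(-10 + l) - 4))*1/(2*l) = 2 - (l + (6 + 2*l*(-10 + l)))*1/(2*l) = 2 - (6 + l + 2*l*(-10 + l))*1/(2*l) = 2 - (6 + l + 2*l*(-10 + l))/(2*l))
F(-194) + y(-96) = (23/2 - 1*(-194) - 3/(-194)) + (-40 - 15*(-96) + 5*(-96)²) = (23/2 + 194 - 3*(-1/194)) + (-40 + 1440 + 5*9216) = (23/2 + 194 + 3/194) + (-40 + 1440 + 46080) = 19935/97 + 47480 = 4625495/97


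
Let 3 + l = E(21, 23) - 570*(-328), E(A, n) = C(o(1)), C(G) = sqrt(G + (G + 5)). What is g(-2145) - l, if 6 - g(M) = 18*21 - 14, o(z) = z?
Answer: -187315 - sqrt(7) ≈ -1.8732e+5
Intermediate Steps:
C(G) = sqrt(5 + 2*G) (C(G) = sqrt(G + (5 + G)) = sqrt(5 + 2*G))
E(A, n) = sqrt(7) (E(A, n) = sqrt(5 + 2*1) = sqrt(5 + 2) = sqrt(7))
g(M) = -358 (g(M) = 6 - (18*21 - 14) = 6 - (378 - 14) = 6 - 1*364 = 6 - 364 = -358)
l = 186957 + sqrt(7) (l = -3 + (sqrt(7) - 570*(-328)) = -3 + (sqrt(7) + 186960) = -3 + (186960 + sqrt(7)) = 186957 + sqrt(7) ≈ 1.8696e+5)
g(-2145) - l = -358 - (186957 + sqrt(7)) = -358 + (-186957 - sqrt(7)) = -187315 - sqrt(7)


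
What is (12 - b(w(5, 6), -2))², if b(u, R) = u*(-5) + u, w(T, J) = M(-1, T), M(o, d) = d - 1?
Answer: 784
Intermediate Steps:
M(o, d) = -1 + d
w(T, J) = -1 + T
b(u, R) = -4*u (b(u, R) = -5*u + u = -4*u)
(12 - b(w(5, 6), -2))² = (12 - (-4)*(-1 + 5))² = (12 - (-4)*4)² = (12 - 1*(-16))² = (12 + 16)² = 28² = 784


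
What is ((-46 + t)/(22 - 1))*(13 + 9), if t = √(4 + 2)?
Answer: -1012/21 + 22*√6/21 ≈ -45.624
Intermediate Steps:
t = √6 ≈ 2.4495
((-46 + t)/(22 - 1))*(13 + 9) = ((-46 + √6)/(22 - 1))*(13 + 9) = ((-46 + √6)/21)*22 = ((-46 + √6)*(1/21))*22 = (-46/21 + √6/21)*22 = -1012/21 + 22*√6/21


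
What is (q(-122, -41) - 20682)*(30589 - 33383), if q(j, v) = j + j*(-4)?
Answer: 56762904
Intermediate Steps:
q(j, v) = -3*j (q(j, v) = j - 4*j = -3*j)
(q(-122, -41) - 20682)*(30589 - 33383) = (-3*(-122) - 20682)*(30589 - 33383) = (366 - 20682)*(-2794) = -20316*(-2794) = 56762904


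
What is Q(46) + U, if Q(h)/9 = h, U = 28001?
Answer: 28415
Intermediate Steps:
Q(h) = 9*h
Q(46) + U = 9*46 + 28001 = 414 + 28001 = 28415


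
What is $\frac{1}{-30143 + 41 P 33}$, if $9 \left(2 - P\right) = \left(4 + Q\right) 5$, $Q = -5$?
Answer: $- \frac{3}{80056} \approx -3.7474 \cdot 10^{-5}$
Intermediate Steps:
$P = \frac{23}{9}$ ($P = 2 - \frac{\left(4 - 5\right) 5}{9} = 2 - \frac{\left(-1\right) 5}{9} = 2 - - \frac{5}{9} = 2 + \frac{5}{9} = \frac{23}{9} \approx 2.5556$)
$\frac{1}{-30143 + 41 P 33} = \frac{1}{-30143 + 41 \cdot \frac{23}{9} \cdot 33} = \frac{1}{-30143 + \frac{943}{9} \cdot 33} = \frac{1}{-30143 + \frac{10373}{3}} = \frac{1}{- \frac{80056}{3}} = - \frac{3}{80056}$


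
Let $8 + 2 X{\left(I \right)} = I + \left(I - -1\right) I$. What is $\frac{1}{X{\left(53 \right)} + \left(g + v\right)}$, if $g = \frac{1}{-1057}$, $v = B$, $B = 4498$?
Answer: $\frac{2114}{12581469} \approx 0.00016802$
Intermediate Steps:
$v = 4498$
$g = - \frac{1}{1057} \approx -0.00094607$
$X{\left(I \right)} = -4 + \frac{I}{2} + \frac{I \left(1 + I\right)}{2}$ ($X{\left(I \right)} = -4 + \frac{I + \left(I - -1\right) I}{2} = -4 + \frac{I + \left(I + 1\right) I}{2} = -4 + \frac{I + \left(1 + I\right) I}{2} = -4 + \frac{I + I \left(1 + I\right)}{2} = -4 + \left(\frac{I}{2} + \frac{I \left(1 + I\right)}{2}\right) = -4 + \frac{I}{2} + \frac{I \left(1 + I\right)}{2}$)
$\frac{1}{X{\left(53 \right)} + \left(g + v\right)} = \frac{1}{\left(-4 + 53 + \frac{53^{2}}{2}\right) + \left(- \frac{1}{1057} + 4498\right)} = \frac{1}{\left(-4 + 53 + \frac{1}{2} \cdot 2809\right) + \frac{4754385}{1057}} = \frac{1}{\left(-4 + 53 + \frac{2809}{2}\right) + \frac{4754385}{1057}} = \frac{1}{\frac{2907}{2} + \frac{4754385}{1057}} = \frac{1}{\frac{12581469}{2114}} = \frac{2114}{12581469}$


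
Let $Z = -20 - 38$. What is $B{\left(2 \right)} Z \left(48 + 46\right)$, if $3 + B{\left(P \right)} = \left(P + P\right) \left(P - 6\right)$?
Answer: $103588$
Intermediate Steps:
$B{\left(P \right)} = -3 + 2 P \left(-6 + P\right)$ ($B{\left(P \right)} = -3 + \left(P + P\right) \left(P - 6\right) = -3 + 2 P \left(-6 + P\right)$)
$Z = -58$ ($Z = -20 - 38 = -58$)
$B{\left(2 \right)} Z \left(48 + 46\right) = \left(-3 - 24 + 2 \cdot 2^{2}\right) \left(-58\right) \left(48 + 46\right) = \left(-3 - 24 + 2 \cdot 4\right) \left(-58\right) 94 = \left(-3 - 24 + 8\right) \left(-58\right) 94 = \left(-19\right) \left(-58\right) 94 = 1102 \cdot 94 = 103588$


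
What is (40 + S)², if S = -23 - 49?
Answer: 1024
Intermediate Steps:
S = -72
(40 + S)² = (40 - 72)² = (-32)² = 1024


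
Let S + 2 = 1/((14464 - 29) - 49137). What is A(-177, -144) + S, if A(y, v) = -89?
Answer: -3157883/34702 ≈ -91.000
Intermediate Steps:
S = -69405/34702 (S = -2 + 1/((14464 - 29) - 49137) = -2 + 1/(14435 - 49137) = -2 + 1/(-34702) = -2 - 1/34702 = -69405/34702 ≈ -2.0000)
A(-177, -144) + S = -89 - 69405/34702 = -3157883/34702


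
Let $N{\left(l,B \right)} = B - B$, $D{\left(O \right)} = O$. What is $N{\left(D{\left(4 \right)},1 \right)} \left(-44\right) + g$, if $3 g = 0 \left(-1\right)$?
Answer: $0$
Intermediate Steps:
$N{\left(l,B \right)} = 0$
$g = 0$ ($g = \frac{0 \left(-1\right)}{3} = \frac{1}{3} \cdot 0 = 0$)
$N{\left(D{\left(4 \right)},1 \right)} \left(-44\right) + g = 0 \left(-44\right) + 0 = 0 + 0 = 0$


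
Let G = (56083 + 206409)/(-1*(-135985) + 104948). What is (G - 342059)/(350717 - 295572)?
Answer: -16482607711/2657250057 ≈ -6.2029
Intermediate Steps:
G = 262492/240933 (G = 262492/(135985 + 104948) = 262492/240933 ≈ 1.0895)
(G - 342059)/(350717 - 295572) = (262492/240933 - 342059)/(350717 - 295572) = -82413038555/240933/55145 = -82413038555/240933*1/55145 = -16482607711/2657250057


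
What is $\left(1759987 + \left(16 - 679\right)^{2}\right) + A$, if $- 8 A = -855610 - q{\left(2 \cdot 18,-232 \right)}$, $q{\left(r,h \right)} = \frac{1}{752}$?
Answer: $\frac{13875947617}{6016} \approx 2.3065 \cdot 10^{6}$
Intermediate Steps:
$q{\left(r,h \right)} = \frac{1}{752}$
$A = \frac{643418721}{6016}$ ($A = - \frac{-855610 - \frac{1}{752}}{8} = \left(- \frac{1}{8}\right) \left(- \frac{643418721}{752}\right) = \frac{643418721}{6016} \approx 1.0695 \cdot 10^{5}$)
$\left(1759987 + \left(16 - 679\right)^{2}\right) + A = \left(1759987 + \left(16 - 679\right)^{2}\right) + \frac{643418721}{6016} = \left(1759987 + \left(-663\right)^{2}\right) + \frac{643418721}{6016} = \left(1759987 + 439569\right) + \frac{643418721}{6016} = 2199556 + \frac{643418721}{6016} = \frac{13875947617}{6016}$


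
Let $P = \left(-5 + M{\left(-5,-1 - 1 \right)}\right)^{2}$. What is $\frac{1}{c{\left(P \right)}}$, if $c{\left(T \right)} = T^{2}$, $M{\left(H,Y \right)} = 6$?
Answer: $1$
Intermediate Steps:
$P = 1$ ($P = \left(-5 + 6\right)^{2} = 1^{2} = 1$)
$\frac{1}{c{\left(P \right)}} = \frac{1}{1^{2}} = 1^{-1} = 1$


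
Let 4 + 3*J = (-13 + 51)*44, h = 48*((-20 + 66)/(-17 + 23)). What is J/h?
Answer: 139/92 ≈ 1.5109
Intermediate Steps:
h = 368 (h = 48*(46/6) = 48*(46*(⅙)) = 48*(23/3) = 368)
J = 556 (J = -4/3 + ((-13 + 51)*44)/3 = -4/3 + (38*44)/3 = -4/3 + (⅓)*1672 = -4/3 + 1672/3 = 556)
J/h = 556/368 = 556*(1/368) = 139/92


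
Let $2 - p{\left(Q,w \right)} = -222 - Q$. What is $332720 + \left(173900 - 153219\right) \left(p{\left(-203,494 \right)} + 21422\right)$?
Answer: $443795403$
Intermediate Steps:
$p{\left(Q,w \right)} = 224 + Q$ ($p{\left(Q,w \right)} = 2 - \left(-222 - Q\right) = 2 + \left(222 + Q\right) = 224 + Q$)
$332720 + \left(173900 - 153219\right) \left(p{\left(-203,494 \right)} + 21422\right) = 332720 + \left(173900 - 153219\right) \left(\left(224 - 203\right) + 21422\right) = 332720 + 20681 \left(21 + 21422\right) = 332720 + 20681 \cdot 21443 = 332720 + 443462683 = 443795403$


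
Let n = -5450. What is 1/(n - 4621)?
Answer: -1/10071 ≈ -9.9295e-5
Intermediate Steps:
1/(n - 4621) = 1/(-5450 - 4621) = 1/(-10071) = -1/10071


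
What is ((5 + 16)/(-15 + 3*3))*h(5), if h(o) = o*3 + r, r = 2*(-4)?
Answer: -49/2 ≈ -24.500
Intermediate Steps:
r = -8
h(o) = -8 + 3*o (h(o) = o*3 - 8 = 3*o - 8 = -8 + 3*o)
((5 + 16)/(-15 + 3*3))*h(5) = ((5 + 16)/(-15 + 3*3))*(-8 + 3*5) = (21/(-15 + 9))*(-8 + 15) = (21/(-6))*7 = (21*(-⅙))*7 = -7/2*7 = -49/2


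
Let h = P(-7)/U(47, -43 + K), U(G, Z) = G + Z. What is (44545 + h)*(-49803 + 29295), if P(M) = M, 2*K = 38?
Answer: -21011020224/23 ≈ -9.1352e+8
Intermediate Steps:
K = 19 (K = (1/2)*38 = 19)
h = -7/23 (h = -7/(47 + (-43 + 19)) = -7/(47 - 24) = -7/23 ≈ -0.30435)
(44545 + h)*(-49803 + 29295) = (44545 - 7/23)*(-49803 + 29295) = (1024528/23)*(-20508) = -21011020224/23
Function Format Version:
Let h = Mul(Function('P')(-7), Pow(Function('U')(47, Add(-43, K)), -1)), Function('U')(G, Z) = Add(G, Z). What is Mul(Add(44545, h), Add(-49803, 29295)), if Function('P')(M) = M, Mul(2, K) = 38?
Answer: Rational(-21011020224, 23) ≈ -9.1352e+8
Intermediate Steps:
K = 19 (K = Mul(Rational(1, 2), 38) = 19)
h = Rational(-7, 23) (h = Mul(-7, Pow(Add(47, Add(-43, 19)), -1)) = Mul(-7, Pow(Add(47, -24), -1)) = Mul(-7, Pow(23, -1)) = Mul(-7, Rational(1, 23)) = Rational(-7, 23) ≈ -0.30435)
Mul(Add(44545, h), Add(-49803, 29295)) = Mul(Add(44545, Rational(-7, 23)), Add(-49803, 29295)) = Mul(Rational(1024528, 23), -20508) = Rational(-21011020224, 23)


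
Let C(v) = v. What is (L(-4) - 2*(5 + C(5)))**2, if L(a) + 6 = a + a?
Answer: 1156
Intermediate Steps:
L(a) = -6 + 2*a (L(a) = -6 + (a + a) = -6 + 2*a)
(L(-4) - 2*(5 + C(5)))**2 = ((-6 + 2*(-4)) - 2*(5 + 5))**2 = ((-6 - 8) - 2*10)**2 = (-14 - 20)**2 = (-34)**2 = 1156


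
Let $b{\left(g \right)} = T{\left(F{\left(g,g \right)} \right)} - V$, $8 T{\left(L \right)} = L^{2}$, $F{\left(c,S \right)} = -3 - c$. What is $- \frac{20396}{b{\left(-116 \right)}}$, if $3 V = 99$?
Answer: $- \frac{163168}{12505} \approx -13.048$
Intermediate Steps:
$V = 33$ ($V = \frac{1}{3} \cdot 99 = 33$)
$T{\left(L \right)} = \frac{L^{2}}{8}$
$b{\left(g \right)} = -33 + \frac{\left(-3 - g\right)^{2}}{8}$ ($b{\left(g \right)} = \frac{\left(-3 - g\right)^{2}}{8} - 33 = -33 + \frac{\left(-3 - g\right)^{2}}{8}$)
$- \frac{20396}{b{\left(-116 \right)}} = - \frac{20396}{-33 + \frac{\left(3 - 116\right)^{2}}{8}} = - \frac{20396}{-33 + \frac{\left(-113\right)^{2}}{8}} = - \frac{20396}{-33 + \frac{1}{8} \cdot 12769} = - \frac{20396}{-33 + \frac{12769}{8}} = - \frac{20396}{\frac{12505}{8}} = \left(-20396\right) \frac{8}{12505} = - \frac{163168}{12505}$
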